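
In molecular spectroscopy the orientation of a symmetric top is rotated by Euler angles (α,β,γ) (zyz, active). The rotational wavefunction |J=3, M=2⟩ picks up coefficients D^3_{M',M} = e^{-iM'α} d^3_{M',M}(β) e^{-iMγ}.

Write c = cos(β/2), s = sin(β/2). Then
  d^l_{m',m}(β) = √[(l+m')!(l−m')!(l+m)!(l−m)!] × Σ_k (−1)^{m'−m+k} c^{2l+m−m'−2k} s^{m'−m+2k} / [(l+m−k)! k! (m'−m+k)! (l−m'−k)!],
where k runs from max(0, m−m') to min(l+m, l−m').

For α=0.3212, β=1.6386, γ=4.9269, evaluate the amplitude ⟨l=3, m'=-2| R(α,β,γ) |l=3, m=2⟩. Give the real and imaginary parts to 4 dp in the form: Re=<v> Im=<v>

Split into d^3_{-2,2}(β=1.6386) × two z-phases.
Half-angle: c=0.682733, s=0.730668. N=√(1·120·120·1)=120.000000
The bounds max(0,m−m')=4 and min(l+m,l−m')=5 give 2 terms
  k=4: (−1)^0·120.0000/(24)·0.6827^2·0.7307^4 = +0.664282
  k=5: (−1)^1·120.0000/(120)·0.6827^0·0.7307^6 = -0.152167
d^3_{-2,2}(1.6386) = +0.664282 -0.152167 = +0.512114
D = (+0.800660+0.599119i)·(+0.512114)·(-0.909373+0.415982i) = -0.500500-0.108447i

Re=-0.5005 Im=-0.1084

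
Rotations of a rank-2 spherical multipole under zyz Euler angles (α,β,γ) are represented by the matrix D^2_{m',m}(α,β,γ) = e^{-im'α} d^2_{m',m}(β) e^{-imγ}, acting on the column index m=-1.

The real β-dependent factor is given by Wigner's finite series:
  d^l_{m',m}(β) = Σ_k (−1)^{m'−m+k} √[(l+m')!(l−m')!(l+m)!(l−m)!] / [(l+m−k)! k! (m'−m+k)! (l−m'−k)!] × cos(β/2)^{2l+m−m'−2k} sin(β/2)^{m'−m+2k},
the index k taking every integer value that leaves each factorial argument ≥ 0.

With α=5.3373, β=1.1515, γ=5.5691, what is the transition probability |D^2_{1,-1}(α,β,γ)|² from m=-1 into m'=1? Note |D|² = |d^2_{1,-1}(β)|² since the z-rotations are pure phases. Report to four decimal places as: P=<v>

P=0.2892

D^2_{1,-1}(5.3373,1.1515,5.5691) = e^{-i·1·5.3373}·d^2_{1,-1}(1.1515)·e^{-i·-1·5.5691}. Compute d first:
With c≡cos(β/2)=0.838784 and s≡sin(β/2)=0.544464, N=[6·1·1·6]^{1/2}=6.000000
k∈{0,1} keeps every argument non-negative
  k=0: (−1)^2·6.0000/(2)·0.8388^2·0.5445^2 = +0.625691
  k=1: (−1)^3·6.0000/(6)·0.8388^0·0.5445^4 = -0.087877
d^2_{1,-1}(1.1515) = +0.625691 -0.087877 = +0.537814
|D^2_{1,-1}|² = |d^2_{1,-1}(β)|² = (+0.537814)² = 0.289244 (the z-rotation phases have unit modulus)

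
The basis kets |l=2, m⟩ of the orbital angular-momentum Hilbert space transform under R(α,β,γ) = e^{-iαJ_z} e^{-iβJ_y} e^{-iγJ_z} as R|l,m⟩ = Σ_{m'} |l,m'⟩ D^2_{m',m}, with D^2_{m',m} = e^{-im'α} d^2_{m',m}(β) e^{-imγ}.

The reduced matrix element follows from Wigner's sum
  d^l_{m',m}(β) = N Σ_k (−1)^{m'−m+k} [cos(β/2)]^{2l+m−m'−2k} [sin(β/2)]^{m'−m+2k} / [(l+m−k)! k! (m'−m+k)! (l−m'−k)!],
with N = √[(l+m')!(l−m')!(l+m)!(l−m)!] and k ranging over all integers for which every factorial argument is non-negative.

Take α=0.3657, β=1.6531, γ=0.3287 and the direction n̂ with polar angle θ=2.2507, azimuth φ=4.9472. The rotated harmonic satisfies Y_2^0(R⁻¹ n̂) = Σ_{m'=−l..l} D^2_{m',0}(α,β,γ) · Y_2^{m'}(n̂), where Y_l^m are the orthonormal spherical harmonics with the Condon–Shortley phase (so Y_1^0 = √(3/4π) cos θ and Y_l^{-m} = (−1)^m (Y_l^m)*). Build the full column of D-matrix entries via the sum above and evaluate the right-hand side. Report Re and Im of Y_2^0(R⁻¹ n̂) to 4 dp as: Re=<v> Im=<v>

Re=-0.3131 Im=0.0000

Need the full column D^2_{m',0} for m'=−2..2 at α=0.3657, β=1.6531, γ=0.3287.
cos(β/2)=0.677418, sin(β/2)=0.735599
d^2_{-2,0}: single k=2 term ⇒ +0.608234;  D = +0.452672+0.406247i
d^2_{-1,0}: k∈[1..2] ⇒ +0.560126 -0.660473 = -0.100346;  D = -0.093711-0.035884i
d^2_{0,0}: k∈[0..2] ⇒ +0.210584 -0.993241 +0.292795 = -0.489862;  D = -0.489862+0.000000i
d^2_{1,0}: k∈[0..1] ⇒ -0.560126 +0.660473 = +0.100346;  D = +0.093711-0.035884i
d^2_{2,0}: single k=0 term ⇒ +0.608234;  D = +0.452672-0.406247i
Y_2^{m'}(θ=2.2507,φ=4.9472) and Σ D·Y over m':
  (+0.4527+0.4062i)·(-0.2083+0.1057i)  (-0.0937-0.0359i)·(-0.0879-0.3673i)  (-0.4899+0.0000i)·(+0.0586+0.0000i)  (+0.0937-0.0359i)·(+0.0879-0.3673i)  (+0.4527-0.4062i)·(-0.2083-0.1057i)
Y_2^0(R⁻¹ n̂) = -0.313077+0.000000i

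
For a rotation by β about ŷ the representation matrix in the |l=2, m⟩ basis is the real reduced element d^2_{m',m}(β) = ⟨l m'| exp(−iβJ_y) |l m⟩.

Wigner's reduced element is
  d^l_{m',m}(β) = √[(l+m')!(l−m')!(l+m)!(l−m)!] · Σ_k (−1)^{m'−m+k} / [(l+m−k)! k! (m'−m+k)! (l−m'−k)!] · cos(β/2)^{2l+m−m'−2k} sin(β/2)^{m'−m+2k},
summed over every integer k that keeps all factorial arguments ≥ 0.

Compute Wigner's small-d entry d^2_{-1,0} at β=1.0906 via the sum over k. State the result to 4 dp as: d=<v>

d=0.5018

d^2_{-1,0}(β=1.0906) via Wigner's sum:
With c≡cos(β/2)=0.854972 and s≡sin(β/2)=0.518675, N=[1·6·2·2]^{1/2}=4.898979
k∈{1,2} keeps every argument non-negative
  k=1: (−1)^0·4.8990/(2)·0.8550^3·0.5187^1 = +0.794010
  k=2: (−1)^1·4.8990/(2)·0.8550^1·0.5187^3 = -0.292222
d^2_{-1,0}(1.0906) = +0.794010 -0.292222 = +0.501788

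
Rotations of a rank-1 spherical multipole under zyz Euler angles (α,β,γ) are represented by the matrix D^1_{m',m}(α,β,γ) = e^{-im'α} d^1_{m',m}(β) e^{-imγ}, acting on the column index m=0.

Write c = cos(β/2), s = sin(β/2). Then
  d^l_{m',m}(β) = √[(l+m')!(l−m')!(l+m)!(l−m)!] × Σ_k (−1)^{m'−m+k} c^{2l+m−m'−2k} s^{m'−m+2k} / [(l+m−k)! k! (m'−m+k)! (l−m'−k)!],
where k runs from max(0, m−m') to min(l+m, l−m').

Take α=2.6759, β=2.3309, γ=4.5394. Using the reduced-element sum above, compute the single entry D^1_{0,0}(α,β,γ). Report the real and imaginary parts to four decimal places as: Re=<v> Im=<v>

D^1_{0,0}(2.6759,2.3309,4.5394) = e^{-i·0·2.6759}·d^1_{0,0}(2.3309)·e^{-i·0·4.5394}. Compute d first:
c=cos(2.3309/2)=0.394337, s=sin(2.3309/2)=0.918966; N=√[1·1·1·1]=1.000000
The bounds max(0,m−m')=0 and min(l+m,l−m')=1 give 2 terms
  k=0: (−1)^0·1.0000/(1)·0.3943^2·0.9190^0 = +0.155502
  k=1: (−1)^1·1.0000/(1)·0.3943^0·0.9190^2 = -0.844498
d^1_{0,0}(2.3309) = +0.155502 -0.844498 = -0.688997
D = (+1.000000+0.000000i)·(-0.688997)·(+1.000000+0.000000i) = -0.688997+0.000000i

Re=-0.6890 Im=0.0000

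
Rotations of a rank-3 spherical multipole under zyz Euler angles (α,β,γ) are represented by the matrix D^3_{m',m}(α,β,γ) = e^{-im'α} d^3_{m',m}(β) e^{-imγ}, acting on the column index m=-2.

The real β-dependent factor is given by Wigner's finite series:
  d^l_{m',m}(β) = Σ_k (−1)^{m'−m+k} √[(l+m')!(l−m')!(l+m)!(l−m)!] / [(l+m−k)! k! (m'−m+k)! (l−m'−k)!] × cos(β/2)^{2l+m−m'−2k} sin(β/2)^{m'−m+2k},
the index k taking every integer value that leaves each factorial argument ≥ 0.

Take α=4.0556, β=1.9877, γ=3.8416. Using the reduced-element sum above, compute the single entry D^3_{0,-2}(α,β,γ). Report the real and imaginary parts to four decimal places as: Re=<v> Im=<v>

Split into d^3_{0,-2}(β=1.9877) × two z-phases.
Half-angle: c=0.545467, s=0.838132. N=√(6·6·1·120)=65.726707
The bounds max(0,m−m')=0 and min(l+m,l−m')=1 give 2 terms
  k=0: (−1)^2·65.7267/(12)·0.5455^4·0.8381^2 = +0.340612
  k=1: (−1)^3·65.7267/(12)·0.5455^2·0.8381^4 = -0.804170
d^3_{0,-2}(1.9877) = +0.340612 -0.804170 = -0.463558
Phases: e^{-i·(0)·4.0556}=+1.000000+0.000000i, e^{-i·(-2)·3.8416}=+0.169953+0.985452i ⇒ D=-0.078783-0.456814i

Re=-0.0788 Im=-0.4568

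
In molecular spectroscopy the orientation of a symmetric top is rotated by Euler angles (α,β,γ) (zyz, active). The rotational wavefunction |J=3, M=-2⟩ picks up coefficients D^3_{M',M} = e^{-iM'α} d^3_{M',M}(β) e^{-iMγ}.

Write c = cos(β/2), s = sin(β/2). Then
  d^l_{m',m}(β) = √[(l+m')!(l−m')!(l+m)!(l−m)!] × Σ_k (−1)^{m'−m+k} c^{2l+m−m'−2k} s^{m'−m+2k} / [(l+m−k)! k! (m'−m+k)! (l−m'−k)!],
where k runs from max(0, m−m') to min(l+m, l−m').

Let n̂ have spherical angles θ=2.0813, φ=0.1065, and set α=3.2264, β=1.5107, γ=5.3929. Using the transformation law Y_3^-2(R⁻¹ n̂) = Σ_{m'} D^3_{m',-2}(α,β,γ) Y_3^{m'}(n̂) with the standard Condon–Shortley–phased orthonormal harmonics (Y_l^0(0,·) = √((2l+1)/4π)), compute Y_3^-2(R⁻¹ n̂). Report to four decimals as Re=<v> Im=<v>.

Re=0.0214 Im=0.1733

Need the full column D^3_{m',-2} for m'=−3..3 at α=3.2264, β=1.5107, γ=5.3929.
cos(β/2)=0.728032, sin(β/2)=0.685544
d^3_{-3,-2}: single k=1 term ⇒ +0.343449;  D = -0.015329+0.343106i
d^3_{-2,-2}: k∈[0..1] ⇒ +0.148902 -0.660148 = -0.511245;  D = +0.020526+0.510833i
d^3_{-1,-2}: k∈[0..1] ⇒ -0.443390 +0.786296 = +0.342905;  D = +0.042740+0.340231i
d^3_{0,-2}: k∈[0..1] ⇒ +0.723156 -0.641211 = +0.081944;  D = -0.017064-0.080148i
d^3_{1,-2}: k∈[0..1] ⇒ -0.786296 +0.348598 = -0.437697;  D = -0.127081-0.418843i
d^3_{2,-2}: k∈[0..1] ⇒ +0.585343 -0.103803 = +0.481540;  D = -0.178340-0.447298i
d^3_{3,-2}: single k=0 term ⇒ -0.270023;  D = -0.120891-0.241450i
Y_3^{m'}(θ=2.0813,φ=0.1065) and Σ D·Y over m':
  (-0.0153+0.3431i)·(+0.2631-0.0870i)  (+0.0205+0.5108i)·(-0.3715+0.0804i)  (+0.0427+0.3402i)·(+0.0543-0.0058i)  (-0.0171-0.0801i)·(+0.3294+0.0000i)  (-0.1271-0.4188i)·(-0.0543-0.0058i)  (-0.1783-0.4473i)·(-0.3715-0.0804i)  (-0.1209-0.2414i)·(-0.2631-0.0870i)
Y_3^-2(R⁻¹ n̂) = +0.021410+0.173347i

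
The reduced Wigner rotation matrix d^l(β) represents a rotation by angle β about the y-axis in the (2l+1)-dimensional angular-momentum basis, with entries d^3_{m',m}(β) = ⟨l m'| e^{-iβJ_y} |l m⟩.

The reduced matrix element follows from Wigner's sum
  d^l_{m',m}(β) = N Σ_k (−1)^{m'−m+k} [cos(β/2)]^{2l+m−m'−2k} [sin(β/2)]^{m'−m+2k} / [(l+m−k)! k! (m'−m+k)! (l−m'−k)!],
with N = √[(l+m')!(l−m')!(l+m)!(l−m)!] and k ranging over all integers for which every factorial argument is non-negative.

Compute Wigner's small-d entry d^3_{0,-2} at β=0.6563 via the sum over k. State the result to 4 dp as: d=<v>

d=0.4039

d^3_{0,-2}(β=0.6563) via Wigner's sum:
Half-angle: c=0.946640, s=0.322292. N=√(6·6·1·120)=65.726707
k: max(0,(-2)−(0))=0 … min(3+(-2),3−(0))=1
  k=0: (−1)^2·65.7267/(12)·0.9466^4·0.3223^2 = +0.456878
  k=1: (−1)^3·65.7267/(12)·0.9466^2·0.3223^4 = -0.052958
d^3_{0,-2}(0.6563) = +0.456878 -0.052958 = +0.403920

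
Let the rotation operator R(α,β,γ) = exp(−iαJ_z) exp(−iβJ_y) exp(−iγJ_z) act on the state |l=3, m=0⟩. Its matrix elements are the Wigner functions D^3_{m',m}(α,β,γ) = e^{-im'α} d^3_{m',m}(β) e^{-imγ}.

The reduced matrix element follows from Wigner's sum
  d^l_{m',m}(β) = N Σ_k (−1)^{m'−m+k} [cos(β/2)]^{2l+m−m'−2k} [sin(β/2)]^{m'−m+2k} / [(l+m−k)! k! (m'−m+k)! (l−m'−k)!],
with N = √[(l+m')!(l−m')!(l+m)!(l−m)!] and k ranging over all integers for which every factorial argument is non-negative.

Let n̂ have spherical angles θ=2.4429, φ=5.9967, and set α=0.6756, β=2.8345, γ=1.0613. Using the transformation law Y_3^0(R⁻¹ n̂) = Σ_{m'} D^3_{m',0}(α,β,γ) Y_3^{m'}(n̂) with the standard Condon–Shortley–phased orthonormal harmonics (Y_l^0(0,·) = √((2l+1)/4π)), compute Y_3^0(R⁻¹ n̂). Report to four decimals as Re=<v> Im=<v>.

Need the full column D^3_{m',0} for m'=−3..3 at α=0.6756, β=2.8345, γ=1.0613.
cos(β/2)=0.152944, sin(β/2)=0.988235
d^3_{-3,0}: single k=3 term ⇒ +0.015442;  D = -0.006800+0.013864i
d^3_{-2,0}: k∈[2..3] ⇒ +0.002927 -0.122198 = -0.119271;  D = -0.025982-0.116407i
d^3_{-1,0}: k∈[1..3] ⇒ +0.000286 -0.035883 +0.499371 = +0.463774;  D = +0.361898+0.290029i
d^3_{0,0}: k∈[0..3] ⇒ +0.000013 -0.004809 +0.200792 -0.931453 = -0.735458;  D = -0.735458+0.000000i
d^3_{1,0}: k∈[0..2] ⇒ -0.000286 +0.035883 -0.499371 = -0.463774;  D = -0.361898+0.290029i
d^3_{2,0}: k∈[0..1] ⇒ +0.002927 -0.122198 = -0.119271;  D = -0.025982+0.116407i
d^3_{3,0}: single k=0 term ⇒ -0.015442;  D = +0.006800+0.013864i
Y_3^{m'}(θ=2.4429,φ=5.9967) and Σ D·Y over m':
  (-0.0068+0.0139i)·(+0.0725+0.0841i)  (-0.0260-0.1164i)·(-0.2720-0.1755i)  (+0.3619+0.2900i)·(+0.3851+0.1135i)  (-0.7355+0.0000i)·(+0.0196+0.0000i)  (-0.3619+0.2900i)·(-0.3851+0.1135i)  (-0.0260+0.1164i)·(-0.2720+0.1755i)  (+0.0068+0.0139i)·(-0.0725+0.0841i)
Y_3^0(R⁻¹ n̂) = +0.168470-0.000000i

Re=0.1685 Im=0.0000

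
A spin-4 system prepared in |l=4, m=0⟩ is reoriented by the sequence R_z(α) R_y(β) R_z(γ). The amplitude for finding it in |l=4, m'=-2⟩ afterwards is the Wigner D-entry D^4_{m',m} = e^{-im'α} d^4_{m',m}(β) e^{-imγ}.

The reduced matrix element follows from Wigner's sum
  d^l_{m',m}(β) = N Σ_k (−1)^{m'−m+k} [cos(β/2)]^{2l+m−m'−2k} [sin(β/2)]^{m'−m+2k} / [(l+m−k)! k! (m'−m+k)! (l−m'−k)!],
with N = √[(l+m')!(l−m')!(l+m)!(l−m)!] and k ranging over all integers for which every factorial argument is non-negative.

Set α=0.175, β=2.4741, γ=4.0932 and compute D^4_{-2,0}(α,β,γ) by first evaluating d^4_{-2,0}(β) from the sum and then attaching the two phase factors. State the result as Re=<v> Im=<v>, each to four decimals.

First d^4_{-2,0}(β=2.4741), then the phase factors e^{-i(-2)α} and e^{-i(0)γ}:
With c≡cos(β/2)=0.327585 and s≡sin(β/2)=0.944822, N=[2·720·24·24]^{1/2}=910.735966
k∈{2,3,4} keeps every argument non-negative
  k=2: (−1)^0·910.7360/(96)·0.3276^6·0.9448^2 = +0.010466
  k=3: (−1)^1·910.7360/(36)·0.3276^4·0.9448^4 = -0.232159
  k=4: (−1)^2·910.7360/(96)·0.3276^2·0.9448^6 = +0.724216
d^4_{-2,0}(2.4741) = +0.010466 -0.232159 +0.724216 = +0.502523
Attach z-rotation phases: D = e^{-i(-2)(0.175)}·(+0.502523)·e^{-i(0)(4.0932)} = +0.472057+0.172314i

Re=0.4721 Im=0.1723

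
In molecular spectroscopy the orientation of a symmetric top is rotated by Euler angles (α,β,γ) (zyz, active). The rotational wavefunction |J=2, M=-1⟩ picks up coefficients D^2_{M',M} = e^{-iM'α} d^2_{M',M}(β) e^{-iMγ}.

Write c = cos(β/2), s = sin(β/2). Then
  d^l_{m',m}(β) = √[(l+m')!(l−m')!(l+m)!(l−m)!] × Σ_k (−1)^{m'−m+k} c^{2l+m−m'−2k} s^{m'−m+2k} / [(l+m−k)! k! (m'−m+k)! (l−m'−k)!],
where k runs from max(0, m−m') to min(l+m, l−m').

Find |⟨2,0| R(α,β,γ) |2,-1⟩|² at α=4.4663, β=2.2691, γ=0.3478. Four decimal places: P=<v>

P=0.3637

D^2_{0,-1}(4.4663,2.2691,0.3478) = e^{-i·0·4.4663}·d^2_{0,-1}(2.2691)·e^{-i·-1·0.3478}. Compute d first:
Half-angle: c=0.422540, s=0.906344. N=√(2·2·1·6)=4.898979
k∈{0,1} keeps every argument non-negative
  k=0: (−1)^1·4.8990/(2)·0.4225^3·0.9063^1 = -0.167484
  k=1: (−1)^2·4.8990/(2)·0.4225^1·0.9063^3 = +0.770590
d^2_{0,-1}(2.2691) = -0.167484 +0.770590 = +0.603106
|D^2_{0,-1}|² = |d^2_{0,-1}(β)|² = (+0.603106)² = 0.363736 (the z-rotation phases have unit modulus)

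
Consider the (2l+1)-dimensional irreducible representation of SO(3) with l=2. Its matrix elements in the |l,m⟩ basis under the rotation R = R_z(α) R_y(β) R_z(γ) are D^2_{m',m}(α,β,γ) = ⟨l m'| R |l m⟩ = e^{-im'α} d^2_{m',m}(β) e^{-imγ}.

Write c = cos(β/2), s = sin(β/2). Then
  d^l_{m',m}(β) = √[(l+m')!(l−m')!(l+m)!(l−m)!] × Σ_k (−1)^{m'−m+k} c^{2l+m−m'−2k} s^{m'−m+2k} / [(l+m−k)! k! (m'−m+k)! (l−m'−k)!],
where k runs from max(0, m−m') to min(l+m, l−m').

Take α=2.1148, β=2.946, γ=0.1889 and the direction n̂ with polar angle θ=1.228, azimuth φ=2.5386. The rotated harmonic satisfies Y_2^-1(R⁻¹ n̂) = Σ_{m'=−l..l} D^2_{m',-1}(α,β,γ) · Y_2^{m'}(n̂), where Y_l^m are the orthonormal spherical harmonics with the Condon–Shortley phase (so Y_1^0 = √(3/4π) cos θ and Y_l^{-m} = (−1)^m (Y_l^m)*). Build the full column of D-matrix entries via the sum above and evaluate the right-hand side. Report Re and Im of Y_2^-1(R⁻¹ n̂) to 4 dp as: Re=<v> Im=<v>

Need the full column D^2_{m',-1} for m'=−2..2 at α=2.1148, β=2.946, γ=0.1889.
cos(β/2)=0.097641, sin(β/2)=0.995222
d^2_{-2,-1}: single k=1 term ⇒ +0.001853;  D = -0.000537-0.001773i
d^2_{-1,-1}: k∈[0..1] ⇒ +0.000091 -0.028328 = -0.028237;  D = +0.018892-0.020987i
d^2_{0,-1}: k∈[0..1] ⇒ -0.002269 +0.235757 = +0.233488;  D = +0.229335+0.043844i
d^2_{1,-1}: k∈[0..1] ⇒ +0.028328 -0.981024 = -0.952695;  D = +0.331240+0.893257i
d^2_{2,-1}: single k=0 term ⇒ -0.192495;  D = +0.119791-0.150680i
Y_2^{m'}(θ=1.228,φ=2.5386) and Σ D·Y over m':
  (-0.0005-0.0018i)·(+0.1222+0.3201i)  (+0.0189-0.0210i)·(-0.2014-0.1387i)  (+0.2293+0.0438i)·(-0.2085+0.0000i)  (+0.3312+0.8933i)·(+0.2014-0.1387i)  (+0.1198-0.1507i)·(+0.1222-0.3201i)
Y_2^-1(R⁻¹ n̂) = +0.102996+0.069304i

Re=0.1030 Im=0.0693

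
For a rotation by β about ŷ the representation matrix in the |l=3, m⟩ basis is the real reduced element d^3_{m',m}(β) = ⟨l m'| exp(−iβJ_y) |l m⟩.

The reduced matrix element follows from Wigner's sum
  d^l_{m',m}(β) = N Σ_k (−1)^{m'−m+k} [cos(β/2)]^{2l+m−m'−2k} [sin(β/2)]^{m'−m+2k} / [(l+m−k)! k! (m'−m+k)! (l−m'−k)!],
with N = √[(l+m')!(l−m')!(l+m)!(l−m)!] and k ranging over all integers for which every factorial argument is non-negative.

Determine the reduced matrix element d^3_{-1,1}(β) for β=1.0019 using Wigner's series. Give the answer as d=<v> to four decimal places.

d=0.5040

d^3_{-1,1}(β=1.0019) via Wigner's sum:
Half-angle: c=0.877127, s=0.480259. N=√(2·24·24·2)=48.000000
The bounds max(0,m−m')=2 and min(l+m,l−m')=4 give 3 terms
  k=2: (−1)^0·48.0000/(8)·0.8771^4·0.4803^2 = +0.819128
  k=3: (−1)^1·48.0000/(6)·0.8771^2·0.4803^4 = -0.327429
  k=4: (−1)^2·48.0000/(48)·0.8771^0·0.4803^6 = +0.012270
d^3_{-1,1}(1.0019) = +0.819128 -0.327429 +0.012270 = +0.503969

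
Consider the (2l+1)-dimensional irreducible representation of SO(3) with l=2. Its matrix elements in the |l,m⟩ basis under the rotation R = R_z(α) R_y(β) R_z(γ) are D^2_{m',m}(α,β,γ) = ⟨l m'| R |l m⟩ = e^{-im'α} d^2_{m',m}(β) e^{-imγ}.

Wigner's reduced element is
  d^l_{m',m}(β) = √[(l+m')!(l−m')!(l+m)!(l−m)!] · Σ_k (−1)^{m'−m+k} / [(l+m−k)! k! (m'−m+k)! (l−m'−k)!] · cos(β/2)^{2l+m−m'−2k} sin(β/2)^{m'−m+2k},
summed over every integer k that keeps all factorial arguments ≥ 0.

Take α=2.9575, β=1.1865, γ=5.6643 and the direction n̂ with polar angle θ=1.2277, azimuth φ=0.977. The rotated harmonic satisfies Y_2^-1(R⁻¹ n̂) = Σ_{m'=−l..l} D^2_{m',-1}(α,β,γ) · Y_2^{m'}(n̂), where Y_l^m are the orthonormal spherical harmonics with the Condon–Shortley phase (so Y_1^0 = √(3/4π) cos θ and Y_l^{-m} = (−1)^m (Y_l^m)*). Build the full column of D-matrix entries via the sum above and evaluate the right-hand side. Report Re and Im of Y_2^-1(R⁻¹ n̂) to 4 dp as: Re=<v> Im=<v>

Need the full column D^2_{m',-1} for m'=−2..2 at α=2.9575, β=1.1865, γ=5.6643.
cos(β/2)=0.829128, sin(β/2)=0.559059
d^2_{-2,-1}: single k=1 term ⇒ +0.637312;  D = +0.351246-0.531783i
d^2_{-1,-1}: k∈[0..1] ⇒ +0.472592 -0.644584 = -0.171991;  D = +0.119460-0.123735i
d^2_{0,-1}: k∈[0..1] ⇒ -0.780545 +0.354870 = -0.425675;  D = -0.346723+0.246946i
d^2_{1,-1}: k∈[0..1] ⇒ +0.644584 -0.097685 = +0.546898;  D = -0.496013+0.230366i
d^2_{2,-1}: single k=0 term ⇒ -0.289750;  D = -0.280692+0.071882i
Y_2^{m'}(θ=1.2277,φ=0.977) and Σ D·Y over m':
  (+0.3512-0.5318i)·(-0.1281-0.3177i)  (+0.1195-0.1237i)·(+0.1369-0.2028i)  (-0.3467+0.2469i)·(-0.2083+0.0000i)  (-0.4960+0.2304i)·(-0.1369-0.2028i)  (-0.2807+0.0719i)·(-0.1281+0.3177i)
Y_2^-1(R⁻¹ n̂) = -0.022692-0.165420i

Re=-0.0227 Im=-0.1654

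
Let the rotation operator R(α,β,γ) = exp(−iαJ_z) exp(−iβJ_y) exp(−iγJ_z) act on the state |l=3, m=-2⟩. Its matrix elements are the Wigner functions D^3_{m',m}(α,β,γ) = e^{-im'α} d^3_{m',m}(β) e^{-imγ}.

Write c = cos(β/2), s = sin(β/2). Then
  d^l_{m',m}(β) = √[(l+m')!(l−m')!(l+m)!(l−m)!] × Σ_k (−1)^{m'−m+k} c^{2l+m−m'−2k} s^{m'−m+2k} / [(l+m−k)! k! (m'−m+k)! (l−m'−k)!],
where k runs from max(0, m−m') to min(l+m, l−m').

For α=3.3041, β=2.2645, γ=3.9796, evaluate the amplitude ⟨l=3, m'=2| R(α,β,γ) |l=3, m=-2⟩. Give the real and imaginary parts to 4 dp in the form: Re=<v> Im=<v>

First d^3_{2,-2}(β=2.2645), then the phase factors e^{-i(2)α} and e^{-i(-2)γ}:
c=cos(2.2645/2)=0.424624, s=sin(2.2645/2)=0.905370; N=√[120·1·1·120]=120.000000
k: max(0,(-2)−(2))=0 … min(3+(-2),3−(2))=1
  k=0: (−1)^4·120.0000/(24)·0.4246^2·0.9054^4 = +0.605735
  k=1: (−1)^5·120.0000/(120)·0.4246^0·0.9054^6 = -0.550752
d^3_{2,-2}(2.2645) = +0.605735 -0.550752 = +0.054983
D = (+0.947646-0.319323i)·(+0.054983)·(-0.105024+0.994470i) = +0.011988+0.053660i

Re=0.0120 Im=0.0537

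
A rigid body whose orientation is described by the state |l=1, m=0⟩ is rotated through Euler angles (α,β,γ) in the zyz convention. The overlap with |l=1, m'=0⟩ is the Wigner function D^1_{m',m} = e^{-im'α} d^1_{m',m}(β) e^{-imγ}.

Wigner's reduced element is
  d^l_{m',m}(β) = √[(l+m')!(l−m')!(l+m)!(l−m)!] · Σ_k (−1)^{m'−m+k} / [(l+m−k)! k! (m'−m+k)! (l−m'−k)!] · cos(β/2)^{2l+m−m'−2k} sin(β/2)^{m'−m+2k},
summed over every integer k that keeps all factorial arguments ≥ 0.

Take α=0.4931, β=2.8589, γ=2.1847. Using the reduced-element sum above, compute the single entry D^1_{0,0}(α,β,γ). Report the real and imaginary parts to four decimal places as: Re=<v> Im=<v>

Re=-0.9603 Im=0.0000

D^1_{0,0}(0.4931,2.8589,2.1847) = e^{-i·0·0.4931}·d^1_{0,0}(2.8589)·e^{-i·0·2.1847}. Compute d first:
c=cos(2.8589/2)=0.140876, s=sin(2.8589/2)=0.990027; N=√[1·1·1·1]=1.000000
k: max(0,(0)−(0))=0 … min(1+(0),1−(0))=1
  k=0: (−1)^0·1.0000/(1)·0.1409^2·0.9900^0 = +0.019846
  k=1: (−1)^1·1.0000/(1)·0.1409^0·0.9900^2 = -0.980154
d^1_{0,0}(2.8589) = +0.019846 -0.980154 = -0.960308
Phases: e^{-i·(0)·0.4931}=+1.000000+0.000000i, e^{-i·(0)·2.1847}=+1.000000+0.000000i ⇒ D=-0.960308+0.000000i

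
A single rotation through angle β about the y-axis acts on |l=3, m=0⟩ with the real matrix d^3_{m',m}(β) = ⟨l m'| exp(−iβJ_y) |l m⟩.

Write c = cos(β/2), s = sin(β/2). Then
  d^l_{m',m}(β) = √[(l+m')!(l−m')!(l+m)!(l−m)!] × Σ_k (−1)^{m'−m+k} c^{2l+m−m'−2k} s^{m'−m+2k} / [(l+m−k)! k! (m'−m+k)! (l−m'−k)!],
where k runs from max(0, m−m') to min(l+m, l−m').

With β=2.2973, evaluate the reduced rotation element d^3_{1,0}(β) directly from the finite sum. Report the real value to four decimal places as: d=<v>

d=-0.3904

d^3_{1,0}(β=2.2973) via Wigner's sum:
c=cos(2.2973/2)=0.409719, s=sin(2.2973/2)=0.912212; N=√[24·2·6·6]=41.569219
k: max(0,(0)−(1))=0 … min(3+(0),3−(1))=2
  k=0: (−1)^1·41.5692/(12)·0.4097^5·0.9122^1 = -0.036485
  k=1: (−1)^2·41.5692/(4)·0.4097^3·0.9122^3 = +0.542573
  k=2: (−1)^3·41.5692/(12)·0.4097^1·0.9122^5 = -0.896510
d^3_{1,0}(2.2973) = -0.036485 +0.542573 -0.896510 = -0.390423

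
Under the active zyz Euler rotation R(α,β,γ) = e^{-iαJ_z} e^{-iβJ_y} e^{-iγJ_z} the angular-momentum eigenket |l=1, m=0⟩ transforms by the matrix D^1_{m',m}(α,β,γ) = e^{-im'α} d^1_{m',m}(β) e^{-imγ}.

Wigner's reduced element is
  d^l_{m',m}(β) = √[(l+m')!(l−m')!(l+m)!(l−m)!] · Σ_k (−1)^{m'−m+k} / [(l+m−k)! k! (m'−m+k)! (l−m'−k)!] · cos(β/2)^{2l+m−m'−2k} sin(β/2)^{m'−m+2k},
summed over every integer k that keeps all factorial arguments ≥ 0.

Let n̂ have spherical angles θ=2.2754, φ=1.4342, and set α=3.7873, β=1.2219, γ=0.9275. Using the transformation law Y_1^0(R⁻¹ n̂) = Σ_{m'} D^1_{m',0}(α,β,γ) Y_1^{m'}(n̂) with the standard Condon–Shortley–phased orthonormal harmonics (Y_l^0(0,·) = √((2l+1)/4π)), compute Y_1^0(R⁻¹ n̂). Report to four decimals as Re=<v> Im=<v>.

Need the full column D^1_{m',0} for m'=−1..1 at α=3.7873, β=1.2219, γ=0.9275.
cos(β/2)=0.819103, sin(β/2)=0.573646
d^1_{-1,0}: single k=1 term ⇒ +0.664504;  D = -0.530722-0.399874i
d^1_{0,0}: k∈[0..1] ⇒ +0.670930 -0.329070 = +0.341861;  D = +0.341861+0.000000i
d^1_{1,0}: single k=0 term ⇒ -0.664504;  D = +0.530722-0.399874i
Y_1^{m'}(θ=2.2754,φ=1.4342) and Σ D·Y over m':
  (-0.5307-0.3999i)·(+0.0358-0.2608i)  (+0.3419+0.0000i)·(-0.3165+0.0000i)  (+0.5307-0.3999i)·(-0.0358-0.2608i)
Y_1^0(R⁻¹ n̂) = -0.354789+0.000000i

Re=-0.3548 Im=0.0000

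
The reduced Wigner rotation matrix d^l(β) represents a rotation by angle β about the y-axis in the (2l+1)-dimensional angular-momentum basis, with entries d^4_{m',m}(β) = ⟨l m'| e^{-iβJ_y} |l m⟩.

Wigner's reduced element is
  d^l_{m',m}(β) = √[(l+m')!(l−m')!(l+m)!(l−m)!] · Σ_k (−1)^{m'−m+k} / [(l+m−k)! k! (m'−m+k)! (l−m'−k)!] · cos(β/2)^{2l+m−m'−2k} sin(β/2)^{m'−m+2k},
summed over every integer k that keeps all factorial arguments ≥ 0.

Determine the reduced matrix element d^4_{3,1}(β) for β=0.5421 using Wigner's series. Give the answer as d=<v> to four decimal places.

d^4_{3,1}(β=0.5421) via Wigner's sum:
With c≡cos(β/2)=0.963490 and s≡sin(β/2)=0.267743, N=[5040·1·120·6]^{1/2}=1904.940944
The bounds max(0,m−m')=0 and min(l+m,l−m')=1 give 2 terms
  k=0: (−1)^2·1904.9409/(240)·0.9635^6·0.2677^2 = +0.455189
  k=1: (−1)^3·1904.9409/(144)·0.9635^4·0.2677^4 = -0.058584
d^4_{3,1}(0.5421) = +0.455189 -0.058584 = +0.396604

d=0.3966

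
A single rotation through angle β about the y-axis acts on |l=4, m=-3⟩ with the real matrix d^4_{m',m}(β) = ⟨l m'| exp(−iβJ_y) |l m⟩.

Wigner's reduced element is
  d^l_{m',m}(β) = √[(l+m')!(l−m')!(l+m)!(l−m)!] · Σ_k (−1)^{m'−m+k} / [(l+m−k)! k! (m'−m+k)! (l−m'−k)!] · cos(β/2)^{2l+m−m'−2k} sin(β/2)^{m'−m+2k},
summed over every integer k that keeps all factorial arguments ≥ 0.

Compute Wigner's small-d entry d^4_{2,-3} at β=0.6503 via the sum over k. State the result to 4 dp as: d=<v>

d=-0.0306

d^4_{2,-3}(β=0.6503) via Wigner's sum:
c=cos(0.6503/2)=0.947603, s=sin(0.6503/2)=0.319451; N=√[720·2·1·5040]=2693.993318
Admissible k: 0..1 (factorial args all ≥0)
  k=0: (−1)^5·2693.9933/(240)·0.9476^3·0.3195^5 = -0.031775
  k=1: (−1)^6·2693.9933/(720)·0.9476^1·0.3195^7 = +0.001204
d^4_{2,-3}(0.6503) = -0.031775 +0.001204 = -0.030571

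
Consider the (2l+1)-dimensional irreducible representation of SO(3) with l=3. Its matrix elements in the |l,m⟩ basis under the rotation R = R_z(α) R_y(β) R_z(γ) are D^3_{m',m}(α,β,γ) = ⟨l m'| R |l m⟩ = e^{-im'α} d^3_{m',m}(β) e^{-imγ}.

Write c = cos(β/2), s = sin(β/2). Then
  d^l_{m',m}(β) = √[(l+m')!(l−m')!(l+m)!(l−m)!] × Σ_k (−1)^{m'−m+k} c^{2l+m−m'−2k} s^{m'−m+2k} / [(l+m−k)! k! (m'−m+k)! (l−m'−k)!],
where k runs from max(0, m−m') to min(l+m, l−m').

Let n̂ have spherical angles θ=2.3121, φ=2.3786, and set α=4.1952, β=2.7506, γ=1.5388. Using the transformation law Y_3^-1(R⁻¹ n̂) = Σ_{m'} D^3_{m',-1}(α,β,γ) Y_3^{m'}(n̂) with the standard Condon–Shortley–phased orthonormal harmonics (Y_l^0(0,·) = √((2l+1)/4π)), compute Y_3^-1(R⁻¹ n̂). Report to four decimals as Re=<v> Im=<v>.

Need the full column D^3_{m',-1} for m'=−3..3 at α=4.1952, β=2.7506, γ=1.5388.
cos(β/2)=0.194253, sin(β/2)=0.980951
d^3_{-3,-1}: single k=2 term ⇒ +0.005307;  D = +0.000068+0.005306i
d^3_{-2,-1}: k∈[1..2] ⇒ +0.000858 -0.043760 = -0.042902;  D = +0.037559+0.020735i
d^3_{-1,-1}: k∈[0..2] ⇒ +0.000054 -0.010961 +0.209642 = +0.198735;  D = +0.169511-0.103738i
d^3_{0,-1}: k∈[0..2] ⇒ -0.000940 +0.071905 -0.611219 = -0.540254;  D = -0.017283-0.539977i
d^3_{1,-1}: k∈[0..2] ⇒ +0.008221 -0.279523 +0.891015 = +0.619713;  D = -0.548189-0.289021i
d^3_{2,-1}: k∈[0..1] ⇒ -0.043760 +0.557964 = +0.514204;  D = +0.433348-0.276794i
d^3_{3,-1}: single k=0 term ⇒ +0.135323;  D = +0.006929+0.135146i
Y_3^{m'}(θ=2.3121,φ=2.3786) and Σ D·Y over m':
  (+0.0001+0.0053i)·(+0.1102-0.1261i)  (+0.0376+0.0207i)·(-0.0168-0.3751i)  (+0.1695-0.1037i)·(-0.2205-0.2108i)  (-0.0173-0.5400i)·(+0.1815+0.0000i)  (-0.5482-0.2890i)·(+0.2205-0.2108i)  (+0.4333-0.2768i)·(-0.0168+0.3751i)  (+0.0069+0.1351i)·(-0.1102-0.1261i)
Y_3^-1(R⁻¹ n̂) = -0.123573+0.078555i

Re=-0.1236 Im=0.0786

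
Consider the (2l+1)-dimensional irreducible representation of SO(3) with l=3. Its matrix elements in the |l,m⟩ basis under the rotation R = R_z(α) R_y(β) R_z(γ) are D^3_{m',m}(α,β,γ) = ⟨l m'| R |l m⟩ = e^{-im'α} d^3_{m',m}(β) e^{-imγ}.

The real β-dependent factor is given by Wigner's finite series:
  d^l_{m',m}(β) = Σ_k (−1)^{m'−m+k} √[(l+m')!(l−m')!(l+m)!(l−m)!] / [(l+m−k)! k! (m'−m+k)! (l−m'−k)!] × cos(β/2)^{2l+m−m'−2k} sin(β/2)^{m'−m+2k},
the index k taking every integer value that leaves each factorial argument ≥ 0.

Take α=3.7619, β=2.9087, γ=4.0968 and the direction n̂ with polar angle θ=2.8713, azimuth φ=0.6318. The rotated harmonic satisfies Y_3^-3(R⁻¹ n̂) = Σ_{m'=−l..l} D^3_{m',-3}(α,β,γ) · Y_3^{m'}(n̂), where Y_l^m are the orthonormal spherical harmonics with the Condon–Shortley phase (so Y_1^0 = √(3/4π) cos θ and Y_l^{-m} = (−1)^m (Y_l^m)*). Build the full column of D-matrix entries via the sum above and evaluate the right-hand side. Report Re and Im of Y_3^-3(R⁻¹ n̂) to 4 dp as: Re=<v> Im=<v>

Need the full column D^3_{m',-3} for m'=−3..3 at α=3.7619, β=2.9087, γ=4.0968.
cos(β/2)=0.116183, sin(β/2)=0.993228
d^3_{-3,-3}: single k=0 term ⇒ +0.000002;  D = +0.000000-0.000002i
d^3_{-2,-3}: single k=0 term ⇒ -0.000052;  D = -0.000029-0.000042i
d^3_{-1,-3}: single k=0 term ⇒ +0.000696;  D = -0.000655-0.000235i
d^3_{0,-3}: single k=0 term ⇒ -0.006872;  D = -0.006612+0.001873i
d^3_{1,-3}: single k=0 term ⇒ +0.050878;  D = -0.031774+0.039736i
d^3_{2,-3}: single k=0 term ⇒ -0.275083;  D = -0.014905+0.274679i
d^3_{3,-3}: single k=0 term ⇒ +0.960048;  D = +0.514914+0.810282i
Y_3^{m'}(θ=2.8713,φ=0.6318) and Σ D·Y over m':
  (+0.0000-0.0000i)·(-0.0025-0.0075i)  (-0.0000-0.0000i)·(-0.0212+0.0669i)  (-0.0007-0.0002i)·(+0.2537-0.1857i)  (-0.0066+0.0019i)·(-0.5911+0.0000i)  (-0.0318+0.0397i)·(-0.2537-0.1857i)  (-0.0149+0.2747i)·(-0.0212-0.0669i)  (+0.5149+0.8103i)·(+0.0025-0.0075i)
Y_3^-3(R⁻¹ n̂) = +0.045247-0.011886i

Re=0.0452 Im=-0.0119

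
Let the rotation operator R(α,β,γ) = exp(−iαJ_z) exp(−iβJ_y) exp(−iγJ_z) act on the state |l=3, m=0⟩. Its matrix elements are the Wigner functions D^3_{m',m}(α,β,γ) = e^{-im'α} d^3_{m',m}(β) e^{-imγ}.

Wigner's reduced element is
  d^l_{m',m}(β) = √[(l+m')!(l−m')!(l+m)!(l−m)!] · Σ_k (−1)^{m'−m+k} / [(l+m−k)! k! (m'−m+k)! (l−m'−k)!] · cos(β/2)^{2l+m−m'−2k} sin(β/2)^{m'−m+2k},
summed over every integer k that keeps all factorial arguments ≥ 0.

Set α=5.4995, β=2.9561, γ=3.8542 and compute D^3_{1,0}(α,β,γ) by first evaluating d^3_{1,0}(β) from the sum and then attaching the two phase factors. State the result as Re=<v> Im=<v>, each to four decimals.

Re=-0.2166 Im=-0.2159

D^3_{1,0}(5.4995,2.9561,3.8542) = e^{-i·1·5.4995}·d^3_{1,0}(2.9561)·e^{-i·0·3.8542}. Compute d first:
With c≡cos(β/2)=0.092613 and s≡sin(β/2)=0.995702, N=[24·2·6·6]^{1/2}=41.569219
Admissible k: 0..2 (factorial args all ≥0)
  k=0: (−1)^1·41.5692/(12)·0.0926^5·0.9957^1 = -0.000024
  k=1: (−1)^2·41.5692/(4)·0.0926^3·0.9957^3 = +0.008149
  k=2: (−1)^3·41.5692/(12)·0.0926^1·0.9957^5 = -0.313987
d^3_{1,0}(2.9561) = -0.000024 +0.008149 -0.313987 = -0.305861
D = (+0.708317+0.705895i)·(-0.305861)·(+1.000000+0.000000i) = -0.216647-0.215906i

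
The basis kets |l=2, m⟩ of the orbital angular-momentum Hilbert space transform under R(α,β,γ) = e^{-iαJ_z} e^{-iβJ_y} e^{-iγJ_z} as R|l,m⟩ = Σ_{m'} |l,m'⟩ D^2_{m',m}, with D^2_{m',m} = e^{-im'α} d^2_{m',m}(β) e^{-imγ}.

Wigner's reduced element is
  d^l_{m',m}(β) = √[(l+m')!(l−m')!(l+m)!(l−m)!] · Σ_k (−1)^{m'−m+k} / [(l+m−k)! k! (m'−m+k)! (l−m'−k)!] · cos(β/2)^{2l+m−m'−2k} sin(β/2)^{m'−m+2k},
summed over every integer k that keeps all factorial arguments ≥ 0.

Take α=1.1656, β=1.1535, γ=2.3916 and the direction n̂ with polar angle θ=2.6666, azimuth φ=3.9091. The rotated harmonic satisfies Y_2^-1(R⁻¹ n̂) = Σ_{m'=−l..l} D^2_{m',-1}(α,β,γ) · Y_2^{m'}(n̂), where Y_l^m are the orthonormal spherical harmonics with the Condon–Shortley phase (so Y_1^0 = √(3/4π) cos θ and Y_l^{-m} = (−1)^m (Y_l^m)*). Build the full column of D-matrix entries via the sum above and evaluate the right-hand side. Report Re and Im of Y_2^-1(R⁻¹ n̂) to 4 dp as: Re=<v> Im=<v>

Need the full column D^2_{m',-1} for m'=−2..2 at α=1.1656, β=1.1535, γ=2.3916.
cos(β/2)=0.838239, sin(β/2)=0.545303
d^2_{-2,-1}: single k=1 term ⇒ +0.642350;  D = +0.006687-0.642315i
d^2_{-1,-1}: k∈[0..1] ⇒ +0.493710 -0.626805 = -0.133095;  D = +0.121764+0.053736i
d^2_{0,-1}: k∈[0..1] ⇒ -0.786715 +0.332933 = -0.453782;  D = +0.332030-0.309313i
d^2_{1,-1}: k∈[0..1] ⇒ +0.626805 -0.088420 = +0.538385;  D = +0.181977+0.506698i
d^2_{2,-1}: single k=0 term ⇒ -0.271838;  D = -0.271343-0.016409i
Y_2^{m'}(θ=2.6666,φ=3.9091) and Σ D·Y over m':
  (+0.0067-0.6423i)·(+0.0029-0.0807i)  (+0.1218+0.0537i)·(+0.2261-0.2182i)  (+0.3320-0.3093i)·(+0.4329+0.0000i)  (+0.1820+0.5067i)·(-0.2261-0.2182i)  (-0.2713-0.0164i)·(+0.0029+0.0807i)
Y_2^-1(R⁻¹ n̂) = +0.201083-0.326934i

Re=0.2011 Im=-0.3269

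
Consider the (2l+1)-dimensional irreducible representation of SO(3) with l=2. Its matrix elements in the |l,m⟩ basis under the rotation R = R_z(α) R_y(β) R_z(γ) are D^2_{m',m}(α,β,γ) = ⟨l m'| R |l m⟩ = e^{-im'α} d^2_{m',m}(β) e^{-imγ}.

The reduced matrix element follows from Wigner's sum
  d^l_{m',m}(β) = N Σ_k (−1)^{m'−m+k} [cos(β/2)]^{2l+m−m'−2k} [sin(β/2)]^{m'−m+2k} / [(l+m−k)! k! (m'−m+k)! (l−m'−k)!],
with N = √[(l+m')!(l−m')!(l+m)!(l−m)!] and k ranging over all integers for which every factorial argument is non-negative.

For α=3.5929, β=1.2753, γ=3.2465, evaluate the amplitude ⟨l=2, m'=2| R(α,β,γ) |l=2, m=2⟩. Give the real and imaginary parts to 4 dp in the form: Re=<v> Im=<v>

Re=0.1844 Im=-0.3738

Split into d^2_{2,2}(β=1.2753) × two z-phases.
c=cos(1.2753/2)=0.803497, s=sin(1.2753/2)=0.595309; N=√[24·1·24·1]=24.000000
k: max(0,(2)−(2))=0 … min(2+(2),2−(2))=0
  k=0: (−1)^0·24.0000/(24)·0.8035^4·0.5953^0 = +0.416809
d^2_{2,2}(1.2753) = +0.416809
Attach z-rotation phases: D = e^{-i(2)(3.5929)}·(+0.416809)·e^{-i(2)(3.2465)} = +0.184431-0.373784i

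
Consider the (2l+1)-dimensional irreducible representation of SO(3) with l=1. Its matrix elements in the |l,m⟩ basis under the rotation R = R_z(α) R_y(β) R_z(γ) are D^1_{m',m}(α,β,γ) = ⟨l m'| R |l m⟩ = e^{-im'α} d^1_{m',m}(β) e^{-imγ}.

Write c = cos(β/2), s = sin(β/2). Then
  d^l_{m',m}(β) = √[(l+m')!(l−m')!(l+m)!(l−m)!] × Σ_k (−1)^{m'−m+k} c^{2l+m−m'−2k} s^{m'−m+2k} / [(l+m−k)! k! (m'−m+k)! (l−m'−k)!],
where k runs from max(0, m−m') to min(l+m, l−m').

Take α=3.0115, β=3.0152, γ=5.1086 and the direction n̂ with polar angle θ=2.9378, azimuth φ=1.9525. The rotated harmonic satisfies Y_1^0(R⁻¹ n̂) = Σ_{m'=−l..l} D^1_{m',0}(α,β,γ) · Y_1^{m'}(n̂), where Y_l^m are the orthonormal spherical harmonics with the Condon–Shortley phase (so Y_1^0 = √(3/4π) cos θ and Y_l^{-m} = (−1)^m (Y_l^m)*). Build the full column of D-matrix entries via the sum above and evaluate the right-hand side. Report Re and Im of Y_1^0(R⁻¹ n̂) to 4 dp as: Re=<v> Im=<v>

Re=0.4808 Im=0.0000

Need the full column D^1_{m',0} for m'=−1..1 at α=3.0115, β=3.0152, γ=5.1086.
cos(β/2)=0.063154, sin(β/2)=0.998004
d^1_{-1,0}: single k=1 term ⇒ +0.089135;  D = -0.088382+0.011563i
d^1_{0,0}: k∈[0..1] ⇒ +0.003988 -0.996012 = -0.992023;  D = -0.992023+0.000000i
d^1_{1,0}: single k=0 term ⇒ -0.089135;  D = +0.088382+0.011563i
Y_1^{m'}(θ=2.9378,φ=1.9525) and Σ D·Y over m':
  (-0.0884+0.0116i)·(-0.0260-0.0649i)  (-0.9920+0.0000i)·(-0.4785+0.0000i)  (+0.0884+0.0116i)·(+0.0260-0.0649i)
Y_1^0(R⁻¹ n̂) = +0.480779+0.000000i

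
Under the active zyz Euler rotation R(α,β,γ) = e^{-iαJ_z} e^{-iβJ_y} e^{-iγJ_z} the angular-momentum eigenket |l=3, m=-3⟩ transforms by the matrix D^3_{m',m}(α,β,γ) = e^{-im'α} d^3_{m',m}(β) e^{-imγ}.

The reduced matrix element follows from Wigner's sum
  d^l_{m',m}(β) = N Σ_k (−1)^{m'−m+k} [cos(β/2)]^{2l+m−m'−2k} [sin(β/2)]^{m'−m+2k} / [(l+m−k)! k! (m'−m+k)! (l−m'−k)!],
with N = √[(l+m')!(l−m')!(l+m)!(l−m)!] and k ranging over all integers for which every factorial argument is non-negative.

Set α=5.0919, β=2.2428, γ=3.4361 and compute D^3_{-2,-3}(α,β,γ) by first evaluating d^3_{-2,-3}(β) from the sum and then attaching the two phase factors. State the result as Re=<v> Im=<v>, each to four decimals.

D^3_{-2,-3}(5.0919,2.2428,3.4361) = e^{-i·-2·5.0919}·d^3_{-2,-3}(2.2428)·e^{-i·-3·3.4361}. Compute d first:
Half-angle: c=0.434422, s=0.900710. N=√(1·120·1·720)=293.938769
k: max(0,(-3)−(-2))=0 … min(3+(-3),3−(-2))=0
  k=0: (−1)^1·293.9388/(120)·0.4344^5·0.9007^1 = -0.034136
d^3_{-2,-3}(2.2428) = -0.034136
Attach z-rotation phases: D = e^{-i(-2)(5.0919)}·(-0.034136)·e^{-i(-3)(3.4361)} = +0.002447-0.034049i

Re=0.0024 Im=-0.0340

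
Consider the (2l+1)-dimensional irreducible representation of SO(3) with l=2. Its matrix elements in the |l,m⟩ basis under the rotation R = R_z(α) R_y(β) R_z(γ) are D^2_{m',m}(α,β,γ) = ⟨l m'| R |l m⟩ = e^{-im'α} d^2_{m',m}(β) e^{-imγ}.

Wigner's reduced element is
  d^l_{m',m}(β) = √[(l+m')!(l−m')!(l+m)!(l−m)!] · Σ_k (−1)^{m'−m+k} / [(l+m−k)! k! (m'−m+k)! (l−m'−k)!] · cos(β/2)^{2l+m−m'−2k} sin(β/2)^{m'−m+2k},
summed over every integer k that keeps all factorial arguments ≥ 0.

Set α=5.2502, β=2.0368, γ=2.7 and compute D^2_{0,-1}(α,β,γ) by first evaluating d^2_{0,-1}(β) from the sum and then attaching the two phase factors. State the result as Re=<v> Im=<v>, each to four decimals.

First d^2_{0,-1}(β=2.0368), then the phase factors e^{-i(0)α} and e^{-i(-1)γ}:
With c≡cos(β/2)=0.524729 and s≡sin(β/2)=0.851270, N=[2·2·1·6]^{1/2}=4.898979
k∈{0,1} keeps every argument non-negative
  k=0: (−1)^1·4.8990/(2)·0.5247^3·0.8513^1 = -0.301264
  k=1: (−1)^2·4.8990/(2)·0.5247^1·0.8513^3 = +0.792888
d^2_{0,-1}(2.0368) = -0.301264 +0.792888 = +0.491624
D = (+1.000000+0.000000i)·(+0.491624)·(-0.904072+0.427380i) = -0.444463+0.210110i

Re=-0.4445 Im=0.2101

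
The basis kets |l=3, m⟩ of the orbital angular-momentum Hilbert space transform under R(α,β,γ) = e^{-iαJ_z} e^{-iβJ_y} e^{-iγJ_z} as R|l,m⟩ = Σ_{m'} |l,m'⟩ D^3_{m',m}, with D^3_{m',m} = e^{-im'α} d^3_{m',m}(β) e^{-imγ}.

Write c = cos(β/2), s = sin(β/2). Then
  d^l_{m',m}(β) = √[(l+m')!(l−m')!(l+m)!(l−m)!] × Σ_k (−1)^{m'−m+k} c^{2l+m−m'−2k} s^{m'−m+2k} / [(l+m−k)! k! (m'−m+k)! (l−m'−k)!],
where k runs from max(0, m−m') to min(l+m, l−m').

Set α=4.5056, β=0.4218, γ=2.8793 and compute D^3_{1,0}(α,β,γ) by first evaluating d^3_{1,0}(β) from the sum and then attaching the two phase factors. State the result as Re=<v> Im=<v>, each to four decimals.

Re=0.1151 Im=-0.5486

First d^3_{1,0}(β=0.4218), then the phase factors e^{-i(1)α} and e^{-i(0)γ}:
With c≡cos(β/2)=0.977843 and s≡sin(β/2)=0.209340, N=[24·2·6·6]^{1/2}=41.569219
k: max(0,(0)−(1))=0 … min(3+(0),3−(1))=2
  k=0: (−1)^1·41.5692/(12)·0.9778^5·0.2093^1 = -0.648318
  k=1: (−1)^2·41.5692/(4)·0.9778^3·0.2093^3 = +0.089141
  k=2: (−1)^3·41.5692/(12)·0.9778^1·0.2093^5 = -0.001362
d^3_{1,0}(0.4218) = -0.648318 +0.089141 -0.001362 = -0.560540
Attach z-rotation phases: D = e^{-i(1)(4.5056)}·(-0.560540)·e^{-i(0)(2.8793)} = +0.115089-0.548597i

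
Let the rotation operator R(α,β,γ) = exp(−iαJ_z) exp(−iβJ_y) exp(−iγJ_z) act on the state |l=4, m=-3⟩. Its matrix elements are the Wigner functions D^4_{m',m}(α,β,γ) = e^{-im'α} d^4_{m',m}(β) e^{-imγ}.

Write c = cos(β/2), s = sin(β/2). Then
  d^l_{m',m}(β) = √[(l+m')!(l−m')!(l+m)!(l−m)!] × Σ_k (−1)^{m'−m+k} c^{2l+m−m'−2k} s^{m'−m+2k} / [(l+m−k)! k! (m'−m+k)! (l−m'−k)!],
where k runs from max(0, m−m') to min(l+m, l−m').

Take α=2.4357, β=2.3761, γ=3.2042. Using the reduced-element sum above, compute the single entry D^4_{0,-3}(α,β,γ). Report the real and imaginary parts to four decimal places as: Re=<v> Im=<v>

Re=-0.3485 Im=-0.0662

D^4_{0,-3}(2.4357,2.3761,3.2042) = e^{-i·0·2.4357}·d^4_{0,-3}(2.3761)·e^{-i·-3·3.2042}. Compute d first:
Half-angle: c=0.373469, s=0.927642. N=√(24·24·1·5040)=1703.830978
k∈{0,1} keeps every argument non-negative
  k=0: (−1)^3·1703.8310/(144)·0.3735^5·0.9276^3 = -0.068625
  k=1: (−1)^4·1703.8310/(144)·0.3735^3·0.9276^5 = +0.423382
d^4_{0,-3}(2.3761) = -0.068625 +0.423382 = +0.354757
Phases: e^{-i·(0)·2.4357}=+1.000000+0.000000i, e^{-i·(-3)·3.2042}=-0.982413-0.186720i ⇒ D=-0.348518-0.066240i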